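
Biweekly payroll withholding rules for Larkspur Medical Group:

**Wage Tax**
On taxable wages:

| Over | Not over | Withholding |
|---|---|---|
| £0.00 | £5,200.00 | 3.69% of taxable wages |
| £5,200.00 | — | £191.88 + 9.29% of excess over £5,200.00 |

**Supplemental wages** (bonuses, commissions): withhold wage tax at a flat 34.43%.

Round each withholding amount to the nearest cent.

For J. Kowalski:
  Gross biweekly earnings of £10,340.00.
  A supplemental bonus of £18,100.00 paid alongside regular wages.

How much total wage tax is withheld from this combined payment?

Wage Tax: taxable = £10,340.00
  £191.88 + 9.29% × (£10,340.00 − £5,200.00) = £191.88 + 9.29% × £5,140.00 = £669.39
Supplemental (34.43% flat on bonus): 34.43% × £18,100.00 = £6,231.83
Total wage tax: £669.39 + £6,231.83 = £6,901.22

£6,901.22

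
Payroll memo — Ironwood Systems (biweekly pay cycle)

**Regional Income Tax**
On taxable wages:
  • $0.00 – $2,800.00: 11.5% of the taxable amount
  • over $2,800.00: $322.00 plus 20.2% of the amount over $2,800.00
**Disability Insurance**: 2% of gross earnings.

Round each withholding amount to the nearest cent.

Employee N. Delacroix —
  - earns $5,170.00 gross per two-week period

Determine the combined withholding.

$904.14

Regional Income Tax: taxable = $5,170.00
  $322.00 + 20.2% × ($5,170.00 − $2,800.00) = $322.00 + 20.2% × $2,370.00 = $800.74
Disability Insurance: 2% × $5,170.00 = $103.40
Total: $800.74 + $103.40 = $904.14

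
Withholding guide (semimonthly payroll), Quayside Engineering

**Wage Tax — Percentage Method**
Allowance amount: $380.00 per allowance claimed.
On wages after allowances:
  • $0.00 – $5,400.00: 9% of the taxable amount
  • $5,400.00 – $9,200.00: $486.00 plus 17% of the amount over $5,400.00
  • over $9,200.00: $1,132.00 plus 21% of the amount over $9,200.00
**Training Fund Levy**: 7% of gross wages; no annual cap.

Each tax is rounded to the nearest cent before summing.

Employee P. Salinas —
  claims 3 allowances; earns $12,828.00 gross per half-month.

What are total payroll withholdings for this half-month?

Wage Tax: taxable = $12,828.00 − 3×$380.00 = $11,688.00
  $1,132.00 + 21% × ($11,688.00 − $9,200.00) = $1,132.00 + 21% × $2,488.00 = $1,654.48
Training Fund Levy: 7% × $12,828.00 = $897.96
Total: $1,654.48 + $897.96 = $2,552.44

$2,552.44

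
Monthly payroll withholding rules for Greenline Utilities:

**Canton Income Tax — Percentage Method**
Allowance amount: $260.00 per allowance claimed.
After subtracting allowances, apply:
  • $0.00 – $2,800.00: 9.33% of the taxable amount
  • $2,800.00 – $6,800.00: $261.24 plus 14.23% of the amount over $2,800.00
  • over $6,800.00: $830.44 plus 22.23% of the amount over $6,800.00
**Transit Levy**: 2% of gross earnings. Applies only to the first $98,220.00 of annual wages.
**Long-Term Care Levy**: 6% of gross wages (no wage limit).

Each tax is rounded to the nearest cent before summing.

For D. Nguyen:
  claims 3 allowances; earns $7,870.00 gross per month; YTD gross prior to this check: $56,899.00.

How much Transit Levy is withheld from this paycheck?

$157.40

Transit Levy: 2% × $7,870.00 = $157.40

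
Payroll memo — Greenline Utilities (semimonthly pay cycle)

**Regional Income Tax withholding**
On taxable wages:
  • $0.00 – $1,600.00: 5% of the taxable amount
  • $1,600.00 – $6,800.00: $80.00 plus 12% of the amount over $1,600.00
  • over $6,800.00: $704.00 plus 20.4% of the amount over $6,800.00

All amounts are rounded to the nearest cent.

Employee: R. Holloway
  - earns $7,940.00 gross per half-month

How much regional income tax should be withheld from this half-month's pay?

Regional Income Tax: taxable = $7,940.00
  $704.00 + 20.4% × ($7,940.00 − $6,800.00) = $704.00 + 20.4% × $1,140.00 = $936.56

$936.56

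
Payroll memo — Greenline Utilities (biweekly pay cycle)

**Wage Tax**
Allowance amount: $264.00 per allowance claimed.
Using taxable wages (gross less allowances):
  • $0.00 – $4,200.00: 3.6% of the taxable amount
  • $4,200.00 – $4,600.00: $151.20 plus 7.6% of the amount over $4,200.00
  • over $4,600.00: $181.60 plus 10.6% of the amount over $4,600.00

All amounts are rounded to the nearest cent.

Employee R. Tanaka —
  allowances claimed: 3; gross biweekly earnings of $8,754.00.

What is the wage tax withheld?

Wage Tax: taxable = $8,754.00 − 3×$264.00 = $7,962.00
  $181.60 + 10.6% × ($7,962.00 − $4,600.00) = $181.60 + 10.6% × $3,362.00 = $537.97

$537.97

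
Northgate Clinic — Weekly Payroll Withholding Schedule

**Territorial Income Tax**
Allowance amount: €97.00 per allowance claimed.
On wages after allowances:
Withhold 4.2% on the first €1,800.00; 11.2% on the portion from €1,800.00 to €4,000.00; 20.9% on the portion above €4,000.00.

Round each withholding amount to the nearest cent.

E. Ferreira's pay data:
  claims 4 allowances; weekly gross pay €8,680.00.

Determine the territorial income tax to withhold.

Territorial Income Tax: taxable = €8,680.00 − 4×€97.00 = €8,292.00
  €322.00 + 20.9% × (€8,292.00 − €4,000.00) = €322.00 + 20.9% × €4,292.00 = €1,219.03

€1,219.03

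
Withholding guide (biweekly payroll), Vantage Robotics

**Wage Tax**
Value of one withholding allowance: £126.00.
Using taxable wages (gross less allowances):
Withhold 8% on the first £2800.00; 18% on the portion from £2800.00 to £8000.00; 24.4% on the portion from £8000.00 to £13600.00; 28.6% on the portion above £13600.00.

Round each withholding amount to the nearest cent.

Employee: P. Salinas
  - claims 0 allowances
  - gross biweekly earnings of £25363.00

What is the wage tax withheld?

£5890.62

Wage Tax: taxable = £25363.00
  £2526.40 + 28.6% × (£25363.00 − £13600.00) = £2526.40 + 28.6% × £11763.00 = £5890.62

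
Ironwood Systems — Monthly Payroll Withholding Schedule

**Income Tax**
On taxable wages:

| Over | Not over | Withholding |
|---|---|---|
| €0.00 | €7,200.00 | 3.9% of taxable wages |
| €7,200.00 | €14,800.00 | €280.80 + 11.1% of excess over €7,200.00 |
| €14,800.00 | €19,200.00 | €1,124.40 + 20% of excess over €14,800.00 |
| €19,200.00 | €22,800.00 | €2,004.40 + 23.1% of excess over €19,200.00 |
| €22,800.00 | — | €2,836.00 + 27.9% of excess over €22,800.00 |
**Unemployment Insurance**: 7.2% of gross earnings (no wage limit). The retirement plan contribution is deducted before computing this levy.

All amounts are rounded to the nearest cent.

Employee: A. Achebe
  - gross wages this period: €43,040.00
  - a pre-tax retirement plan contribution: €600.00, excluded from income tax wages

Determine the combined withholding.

€11,371.24

Income Tax: taxable = €43,040.00 − €600.00 = €42,440.00
  €2,836.00 + 27.9% × (€42,440.00 − €22,800.00) = €2,836.00 + 27.9% × €19,640.00 = €8,315.56
Unemployment Insurance: 7.2% × €42,440.00 = €3,055.68
Total: €8,315.56 + €3,055.68 = €11,371.24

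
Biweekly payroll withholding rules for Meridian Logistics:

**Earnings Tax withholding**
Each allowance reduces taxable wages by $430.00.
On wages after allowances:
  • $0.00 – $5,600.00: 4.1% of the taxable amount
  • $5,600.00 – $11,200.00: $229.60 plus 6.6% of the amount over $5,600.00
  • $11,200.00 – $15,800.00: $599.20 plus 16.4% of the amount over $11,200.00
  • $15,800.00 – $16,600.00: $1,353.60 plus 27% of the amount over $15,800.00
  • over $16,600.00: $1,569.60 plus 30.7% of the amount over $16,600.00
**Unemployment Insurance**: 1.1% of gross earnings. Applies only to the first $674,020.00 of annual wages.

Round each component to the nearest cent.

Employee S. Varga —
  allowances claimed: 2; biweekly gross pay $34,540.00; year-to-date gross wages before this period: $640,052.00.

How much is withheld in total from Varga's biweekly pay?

$7,186.81

Earnings Tax: taxable = $34,540.00 − 2×$430.00 = $33,680.00
  $1,569.60 + 30.7% × ($33,680.00 − $16,600.00) = $1,569.60 + 30.7% × $17,080.00 = $6,813.16
Unemployment Insurance: cap $674,020.00 − YTD $640,052.00 = $33,968.00 subject; 1.1% × $33,968.00 = $373.65
Total: $6,813.16 + $373.65 = $7,186.81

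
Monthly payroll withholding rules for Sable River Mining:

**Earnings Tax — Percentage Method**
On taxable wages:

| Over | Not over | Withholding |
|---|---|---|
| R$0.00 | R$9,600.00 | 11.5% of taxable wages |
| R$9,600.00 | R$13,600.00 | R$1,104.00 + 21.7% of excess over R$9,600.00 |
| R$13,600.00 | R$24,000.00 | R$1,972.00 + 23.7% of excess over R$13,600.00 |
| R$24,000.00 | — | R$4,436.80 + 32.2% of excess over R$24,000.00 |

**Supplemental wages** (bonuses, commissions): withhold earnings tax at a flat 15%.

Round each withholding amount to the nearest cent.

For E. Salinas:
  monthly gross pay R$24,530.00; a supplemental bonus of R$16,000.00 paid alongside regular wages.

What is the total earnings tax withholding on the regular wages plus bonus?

R$7,007.46

Earnings Tax: taxable = R$24,530.00
  R$4,436.80 + 32.2% × (R$24,530.00 − R$24,000.00) = R$4,436.80 + 32.2% × R$530.00 = R$4,607.46
Supplemental (15% flat on bonus): 15% × R$16,000.00 = R$2,400.00
Total earnings tax: R$4,607.46 + R$2,400.00 = R$7,007.46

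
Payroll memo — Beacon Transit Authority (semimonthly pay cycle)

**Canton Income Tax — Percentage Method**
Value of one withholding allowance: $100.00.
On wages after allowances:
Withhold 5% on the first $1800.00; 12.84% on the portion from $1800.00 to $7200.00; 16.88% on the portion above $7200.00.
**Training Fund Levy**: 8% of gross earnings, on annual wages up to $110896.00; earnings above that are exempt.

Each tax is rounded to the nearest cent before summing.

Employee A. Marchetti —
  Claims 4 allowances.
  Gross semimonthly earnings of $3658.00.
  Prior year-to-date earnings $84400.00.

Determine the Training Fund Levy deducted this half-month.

$292.64

Training Fund Levy: 8% × $3658.00 = $292.64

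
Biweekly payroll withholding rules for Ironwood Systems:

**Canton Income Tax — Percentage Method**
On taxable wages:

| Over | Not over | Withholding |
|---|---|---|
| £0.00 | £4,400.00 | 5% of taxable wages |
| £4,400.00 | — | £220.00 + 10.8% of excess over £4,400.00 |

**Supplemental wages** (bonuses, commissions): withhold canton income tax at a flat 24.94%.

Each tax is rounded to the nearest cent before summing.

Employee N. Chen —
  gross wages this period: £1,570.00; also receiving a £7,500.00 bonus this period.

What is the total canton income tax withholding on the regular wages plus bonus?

£1,949.00

Canton Income Tax: taxable = £1,570.00
  5% × £1,570.00 = £78.50
Supplemental (24.94% flat on bonus): 24.94% × £7,500.00 = £1,870.50
Total canton income tax: £78.50 + £1,870.50 = £1,949.00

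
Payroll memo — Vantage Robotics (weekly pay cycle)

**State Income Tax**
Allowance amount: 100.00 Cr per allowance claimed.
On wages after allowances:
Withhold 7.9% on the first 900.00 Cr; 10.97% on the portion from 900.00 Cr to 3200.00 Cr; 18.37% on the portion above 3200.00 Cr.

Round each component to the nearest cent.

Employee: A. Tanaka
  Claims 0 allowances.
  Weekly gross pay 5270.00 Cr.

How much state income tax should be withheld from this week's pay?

State Income Tax: taxable = 5270.00 Cr
  323.41 Cr + 18.37% × (5270.00 Cr − 3200.00 Cr) = 323.41 Cr + 18.37% × 2070.00 Cr = 703.67 Cr

703.67 Cr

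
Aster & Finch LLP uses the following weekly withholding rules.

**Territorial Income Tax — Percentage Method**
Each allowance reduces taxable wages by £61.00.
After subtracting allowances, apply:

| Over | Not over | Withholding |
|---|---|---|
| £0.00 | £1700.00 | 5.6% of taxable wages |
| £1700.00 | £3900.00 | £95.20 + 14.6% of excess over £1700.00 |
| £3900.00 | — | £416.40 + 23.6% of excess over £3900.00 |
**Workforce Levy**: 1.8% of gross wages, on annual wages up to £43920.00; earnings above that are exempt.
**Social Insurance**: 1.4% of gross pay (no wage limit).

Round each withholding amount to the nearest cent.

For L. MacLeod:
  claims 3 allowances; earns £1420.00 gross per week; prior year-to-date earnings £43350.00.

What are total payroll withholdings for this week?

£99.41

Territorial Income Tax: taxable = £1420.00 − 3×£61.00 = £1237.00
  5.6% × £1237.00 = £69.27
Workforce Levy: cap £43920.00 − YTD £43350.00 = £570.00 subject; 1.8% × £570.00 = £10.26
Social Insurance: 1.4% × £1420.00 = £19.88
Total: £69.27 + £10.26 + £19.88 = £99.41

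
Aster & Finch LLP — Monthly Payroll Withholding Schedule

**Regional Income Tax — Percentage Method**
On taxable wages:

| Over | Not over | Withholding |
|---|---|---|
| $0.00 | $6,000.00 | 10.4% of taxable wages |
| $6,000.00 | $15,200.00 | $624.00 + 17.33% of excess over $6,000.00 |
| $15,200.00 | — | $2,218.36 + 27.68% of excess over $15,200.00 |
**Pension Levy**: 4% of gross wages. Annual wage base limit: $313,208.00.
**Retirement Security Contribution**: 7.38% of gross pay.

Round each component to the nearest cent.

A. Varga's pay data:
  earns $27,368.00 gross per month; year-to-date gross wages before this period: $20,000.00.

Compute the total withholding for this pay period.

$8,700.94

Regional Income Tax: taxable = $27,368.00
  $2,218.36 + 27.68% × ($27,368.00 − $15,200.00) = $2,218.36 + 27.68% × $12,168.00 = $5,586.46
Pension Levy: 4% × $27,368.00 = $1,094.72
Retirement Security Contribution: 7.38% × $27,368.00 = $2,019.76
Total: $5,586.46 + $1,094.72 + $2,019.76 = $8,700.94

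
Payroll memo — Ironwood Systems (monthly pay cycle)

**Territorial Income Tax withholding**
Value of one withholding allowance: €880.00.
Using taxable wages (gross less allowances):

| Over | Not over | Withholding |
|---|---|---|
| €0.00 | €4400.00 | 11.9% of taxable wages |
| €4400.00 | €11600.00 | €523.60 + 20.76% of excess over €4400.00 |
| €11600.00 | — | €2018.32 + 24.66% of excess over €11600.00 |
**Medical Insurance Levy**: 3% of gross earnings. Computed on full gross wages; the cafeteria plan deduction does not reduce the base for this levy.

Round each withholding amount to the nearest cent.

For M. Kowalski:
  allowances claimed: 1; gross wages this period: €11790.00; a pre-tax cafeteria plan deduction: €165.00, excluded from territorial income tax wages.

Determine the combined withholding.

Territorial Income Tax: taxable = €11790.00 − €165.00 − 1×€880.00 = €10745.00
  €523.60 + 20.76% × (€10745.00 − €4400.00) = €523.60 + 20.76% × €6345.00 = €1840.82
Medical Insurance Levy: 3% × €11790.00 = €353.70
Total: €1840.82 + €353.70 = €2194.52

€2194.52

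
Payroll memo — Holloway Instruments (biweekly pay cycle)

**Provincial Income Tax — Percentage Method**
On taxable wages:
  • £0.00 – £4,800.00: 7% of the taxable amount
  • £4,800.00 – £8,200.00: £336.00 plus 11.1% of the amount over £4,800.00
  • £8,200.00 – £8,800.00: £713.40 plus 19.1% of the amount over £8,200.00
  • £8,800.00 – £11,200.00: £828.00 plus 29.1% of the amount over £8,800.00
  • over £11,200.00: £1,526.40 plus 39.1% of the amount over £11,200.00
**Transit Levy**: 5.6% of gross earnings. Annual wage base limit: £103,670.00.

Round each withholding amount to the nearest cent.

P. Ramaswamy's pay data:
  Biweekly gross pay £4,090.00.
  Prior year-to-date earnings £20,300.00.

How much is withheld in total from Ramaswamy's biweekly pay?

Provincial Income Tax: taxable = £4,090.00
  7% × £4,090.00 = £286.30
Transit Levy: 5.6% × £4,090.00 = £229.04
Total: £286.30 + £229.04 = £515.34

£515.34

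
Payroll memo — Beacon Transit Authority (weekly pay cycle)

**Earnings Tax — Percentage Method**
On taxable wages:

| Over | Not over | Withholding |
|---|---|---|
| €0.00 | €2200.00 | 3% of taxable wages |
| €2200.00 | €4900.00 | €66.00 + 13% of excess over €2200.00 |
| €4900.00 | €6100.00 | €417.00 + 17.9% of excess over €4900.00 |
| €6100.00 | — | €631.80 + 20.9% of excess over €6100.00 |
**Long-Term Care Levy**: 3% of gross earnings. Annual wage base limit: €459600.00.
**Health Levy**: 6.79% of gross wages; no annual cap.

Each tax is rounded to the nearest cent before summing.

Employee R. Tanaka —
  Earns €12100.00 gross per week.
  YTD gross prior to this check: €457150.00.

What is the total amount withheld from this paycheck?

Earnings Tax: taxable = €12100.00
  €631.80 + 20.9% × (€12100.00 − €6100.00) = €631.80 + 20.9% × €6000.00 = €1885.80
Long-Term Care Levy: cap €459600.00 − YTD €457150.00 = €2450.00 subject; 3% × €2450.00 = €73.50
Health Levy: 6.79% × €12100.00 = €821.59
Total: €1885.80 + €73.50 + €821.59 = €2780.89

€2780.89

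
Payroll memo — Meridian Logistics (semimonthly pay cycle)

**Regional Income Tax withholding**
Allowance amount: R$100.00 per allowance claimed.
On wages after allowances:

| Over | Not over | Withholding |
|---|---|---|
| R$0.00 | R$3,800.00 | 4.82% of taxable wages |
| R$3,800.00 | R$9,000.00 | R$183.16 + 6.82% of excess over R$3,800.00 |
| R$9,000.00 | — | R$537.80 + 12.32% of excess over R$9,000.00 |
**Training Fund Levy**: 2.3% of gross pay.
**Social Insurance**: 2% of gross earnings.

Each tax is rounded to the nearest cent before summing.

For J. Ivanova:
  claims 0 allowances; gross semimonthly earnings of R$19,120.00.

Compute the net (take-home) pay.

R$16,513.26

Regional Income Tax: taxable = R$19,120.00
  R$537.80 + 12.32% × (R$19,120.00 − R$9,000.00) = R$537.80 + 12.32% × R$10,120.00 = R$1,784.58
Training Fund Levy: 2.3% × R$19,120.00 = R$439.76
Social Insurance: 2% × R$19,120.00 = R$382.40
Total withheld: R$1,784.58 + R$439.76 + R$382.40 = R$2,606.74
Net pay: R$19,120.00 − R$2,606.74 = R$16,513.26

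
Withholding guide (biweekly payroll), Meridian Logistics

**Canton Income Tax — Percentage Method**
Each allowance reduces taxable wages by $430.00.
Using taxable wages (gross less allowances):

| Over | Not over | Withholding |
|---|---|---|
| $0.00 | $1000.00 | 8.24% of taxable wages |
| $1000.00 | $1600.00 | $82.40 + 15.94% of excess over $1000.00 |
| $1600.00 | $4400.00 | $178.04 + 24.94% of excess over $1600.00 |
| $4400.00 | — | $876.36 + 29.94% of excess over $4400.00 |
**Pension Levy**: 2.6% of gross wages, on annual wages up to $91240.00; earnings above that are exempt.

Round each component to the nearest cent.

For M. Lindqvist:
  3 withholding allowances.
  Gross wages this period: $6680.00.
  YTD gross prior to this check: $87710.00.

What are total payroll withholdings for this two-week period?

$1264.55

Canton Income Tax: taxable = $6680.00 − 3×$430.00 = $5390.00
  $876.36 + 29.94% × ($5390.00 − $4400.00) = $876.36 + 29.94% × $990.00 = $1172.77
Pension Levy: cap $91240.00 − YTD $87710.00 = $3530.00 subject; 2.6% × $3530.00 = $91.78
Total: $1172.77 + $91.78 = $1264.55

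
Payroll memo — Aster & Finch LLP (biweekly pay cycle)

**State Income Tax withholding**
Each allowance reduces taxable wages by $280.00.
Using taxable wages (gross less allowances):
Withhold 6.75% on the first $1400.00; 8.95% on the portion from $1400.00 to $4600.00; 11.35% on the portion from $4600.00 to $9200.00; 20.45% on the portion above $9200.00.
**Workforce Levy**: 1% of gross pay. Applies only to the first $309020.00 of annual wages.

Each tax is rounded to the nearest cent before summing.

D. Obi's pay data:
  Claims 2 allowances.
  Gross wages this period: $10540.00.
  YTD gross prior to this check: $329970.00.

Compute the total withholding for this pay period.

$1062.51

State Income Tax: taxable = $10540.00 − 2×$280.00 = $9980.00
  $903.00 + 20.45% × ($9980.00 − $9200.00) = $903.00 + 20.45% × $780.00 = $1062.51
Workforce Levy: YTD $329970.00 ≥ cap $309020.00 → $0.00
Total: $1062.51 + $0.00 = $1062.51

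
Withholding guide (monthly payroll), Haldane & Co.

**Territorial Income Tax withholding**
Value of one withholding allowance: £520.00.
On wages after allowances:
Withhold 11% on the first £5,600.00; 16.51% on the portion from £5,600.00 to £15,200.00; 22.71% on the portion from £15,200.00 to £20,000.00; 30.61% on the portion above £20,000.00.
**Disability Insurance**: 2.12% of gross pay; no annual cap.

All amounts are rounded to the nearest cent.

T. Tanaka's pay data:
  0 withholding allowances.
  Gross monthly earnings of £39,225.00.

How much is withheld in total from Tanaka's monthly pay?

Territorial Income Tax: taxable = £39,225.00
  £3,291.04 + 30.61% × (£39,225.00 − £20,000.00) = £3,291.04 + 30.61% × £19,225.00 = £9,175.81
Disability Insurance: 2.12% × £39,225.00 = £831.57
Total: £9,175.81 + £831.57 = £10,007.38

£10,007.38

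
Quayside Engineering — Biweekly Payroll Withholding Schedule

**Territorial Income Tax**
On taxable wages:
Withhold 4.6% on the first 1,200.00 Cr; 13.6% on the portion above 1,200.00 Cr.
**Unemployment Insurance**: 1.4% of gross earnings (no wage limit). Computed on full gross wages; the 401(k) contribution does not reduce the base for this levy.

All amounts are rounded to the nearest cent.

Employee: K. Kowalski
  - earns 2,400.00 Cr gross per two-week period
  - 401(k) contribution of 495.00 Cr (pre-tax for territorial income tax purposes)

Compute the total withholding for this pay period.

184.68 Cr

Territorial Income Tax: taxable = 2,400.00 Cr − 495.00 Cr = 1,905.00 Cr
  55.20 Cr + 13.6% × (1,905.00 Cr − 1,200.00 Cr) = 55.20 Cr + 13.6% × 705.00 Cr = 151.08 Cr
Unemployment Insurance: 1.4% × 2,400.00 Cr = 33.60 Cr
Total: 151.08 Cr + 33.60 Cr = 184.68 Cr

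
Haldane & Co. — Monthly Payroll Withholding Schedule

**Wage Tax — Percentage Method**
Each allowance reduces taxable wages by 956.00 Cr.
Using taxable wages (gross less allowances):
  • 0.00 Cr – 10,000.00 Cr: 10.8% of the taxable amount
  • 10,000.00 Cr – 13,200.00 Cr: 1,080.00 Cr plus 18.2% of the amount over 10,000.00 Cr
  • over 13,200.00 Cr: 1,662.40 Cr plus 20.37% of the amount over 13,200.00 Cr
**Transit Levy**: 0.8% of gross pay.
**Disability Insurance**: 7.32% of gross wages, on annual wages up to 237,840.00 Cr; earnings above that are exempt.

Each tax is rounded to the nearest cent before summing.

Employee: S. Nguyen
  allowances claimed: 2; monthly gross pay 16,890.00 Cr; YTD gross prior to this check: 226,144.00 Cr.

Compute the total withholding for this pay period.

Wage Tax: taxable = 16,890.00 Cr − 2×956.00 Cr = 14,978.00 Cr
  1,662.40 Cr + 20.37% × (14,978.00 Cr − 13,200.00 Cr) = 1,662.40 Cr + 20.37% × 1,778.00 Cr = 2,024.58 Cr
Transit Levy: 0.8% × 16,890.00 Cr = 135.12 Cr
Disability Insurance: cap 237,840.00 Cr − YTD 226,144.00 Cr = 11,696.00 Cr subject; 7.32% × 11,696.00 Cr = 856.15 Cr
Total: 2,024.58 Cr + 135.12 Cr + 856.15 Cr = 3,015.85 Cr

3,015.85 Cr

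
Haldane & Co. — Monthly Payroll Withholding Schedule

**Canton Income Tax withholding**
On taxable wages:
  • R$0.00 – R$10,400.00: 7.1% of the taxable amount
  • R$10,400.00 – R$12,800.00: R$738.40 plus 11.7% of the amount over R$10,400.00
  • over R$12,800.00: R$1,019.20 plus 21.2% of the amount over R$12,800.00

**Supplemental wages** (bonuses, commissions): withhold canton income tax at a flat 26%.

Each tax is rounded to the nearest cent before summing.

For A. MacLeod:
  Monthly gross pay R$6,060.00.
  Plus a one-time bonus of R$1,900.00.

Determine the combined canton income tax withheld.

Canton Income Tax: taxable = R$6,060.00
  7.1% × R$6,060.00 = R$430.26
Supplemental (26% flat on bonus): 26% × R$1,900.00 = R$494.00
Total canton income tax: R$430.26 + R$494.00 = R$924.26

R$924.26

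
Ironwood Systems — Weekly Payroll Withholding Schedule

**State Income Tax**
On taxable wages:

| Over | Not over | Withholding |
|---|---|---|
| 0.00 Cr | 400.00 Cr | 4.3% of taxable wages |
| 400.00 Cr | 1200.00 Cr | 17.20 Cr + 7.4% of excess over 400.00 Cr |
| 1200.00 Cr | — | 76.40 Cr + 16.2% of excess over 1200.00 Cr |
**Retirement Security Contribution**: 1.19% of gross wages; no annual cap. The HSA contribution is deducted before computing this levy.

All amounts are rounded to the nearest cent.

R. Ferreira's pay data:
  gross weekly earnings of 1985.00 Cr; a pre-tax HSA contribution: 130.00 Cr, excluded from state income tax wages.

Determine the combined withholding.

204.58 Cr

State Income Tax: taxable = 1985.00 Cr − 130.00 Cr = 1855.00 Cr
  76.40 Cr + 16.2% × (1855.00 Cr − 1200.00 Cr) = 76.40 Cr + 16.2% × 655.00 Cr = 182.51 Cr
Retirement Security Contribution: 1.19% × 1855.00 Cr = 22.07 Cr
Total: 182.51 Cr + 22.07 Cr = 204.58 Cr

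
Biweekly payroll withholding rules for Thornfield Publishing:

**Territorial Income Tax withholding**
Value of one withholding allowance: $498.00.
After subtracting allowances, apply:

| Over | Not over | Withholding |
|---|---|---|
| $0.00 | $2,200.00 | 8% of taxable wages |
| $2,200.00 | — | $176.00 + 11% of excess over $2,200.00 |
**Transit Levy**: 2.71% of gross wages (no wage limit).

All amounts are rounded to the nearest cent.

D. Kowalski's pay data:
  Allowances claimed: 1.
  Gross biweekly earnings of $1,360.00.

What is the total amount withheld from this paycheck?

$105.82

Territorial Income Tax: taxable = $1,360.00 − 1×$498.00 = $862.00
  8% × $862.00 = $68.96
Transit Levy: 2.71% × $1,360.00 = $36.86
Total: $68.96 + $36.86 = $105.82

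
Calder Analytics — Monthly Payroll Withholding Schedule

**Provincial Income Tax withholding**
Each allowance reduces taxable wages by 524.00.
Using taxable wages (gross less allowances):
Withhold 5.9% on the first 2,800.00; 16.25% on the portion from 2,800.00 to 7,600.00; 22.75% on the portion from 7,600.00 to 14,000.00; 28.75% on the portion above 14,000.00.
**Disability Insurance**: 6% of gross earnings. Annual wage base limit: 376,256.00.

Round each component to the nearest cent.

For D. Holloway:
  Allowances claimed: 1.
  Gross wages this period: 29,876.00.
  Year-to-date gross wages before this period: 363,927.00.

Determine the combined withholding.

Provincial Income Tax: taxable = 29,876.00 − 1×524.00 = 29,352.00
  2,401.20 + 28.75% × (29,352.00 − 14,000.00) = 2,401.20 + 28.75% × 15,352.00 = 6,814.90
Disability Insurance: cap 376,256.00 − YTD 363,927.00 = 12,329.00 subject; 6% × 12,329.00 = 739.74
Total: 6,814.90 + 739.74 = 7,554.64

7,554.64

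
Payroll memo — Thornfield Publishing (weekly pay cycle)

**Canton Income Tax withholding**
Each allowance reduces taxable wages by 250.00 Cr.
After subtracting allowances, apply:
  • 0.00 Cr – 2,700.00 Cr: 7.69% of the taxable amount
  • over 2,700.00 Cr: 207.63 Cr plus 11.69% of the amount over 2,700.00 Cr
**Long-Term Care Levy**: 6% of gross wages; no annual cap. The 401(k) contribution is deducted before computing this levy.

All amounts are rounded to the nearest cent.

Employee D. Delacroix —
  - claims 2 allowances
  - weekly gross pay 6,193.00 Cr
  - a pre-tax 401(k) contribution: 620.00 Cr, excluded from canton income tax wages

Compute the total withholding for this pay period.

Canton Income Tax: taxable = 6,193.00 Cr − 620.00 Cr − 2×250.00 Cr = 5,073.00 Cr
  207.63 Cr + 11.69% × (5,073.00 Cr − 2,700.00 Cr) = 207.63 Cr + 11.69% × 2,373.00 Cr = 485.03 Cr
Long-Term Care Levy: 6% × 5,573.00 Cr = 334.38 Cr
Total: 485.03 Cr + 334.38 Cr = 819.41 Cr

819.41 Cr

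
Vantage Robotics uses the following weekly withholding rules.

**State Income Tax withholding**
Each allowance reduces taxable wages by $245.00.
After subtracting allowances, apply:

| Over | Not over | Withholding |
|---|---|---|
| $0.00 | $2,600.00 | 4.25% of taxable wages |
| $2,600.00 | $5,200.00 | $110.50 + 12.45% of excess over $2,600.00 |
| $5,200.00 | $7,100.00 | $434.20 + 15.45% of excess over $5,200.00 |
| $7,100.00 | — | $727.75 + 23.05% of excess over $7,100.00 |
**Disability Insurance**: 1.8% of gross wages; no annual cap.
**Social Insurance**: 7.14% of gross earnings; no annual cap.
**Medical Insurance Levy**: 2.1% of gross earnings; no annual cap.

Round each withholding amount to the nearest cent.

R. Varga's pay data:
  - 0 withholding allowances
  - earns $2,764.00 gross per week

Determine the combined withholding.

State Income Tax: taxable = $2,764.00
  $110.50 + 12.45% × ($2,764.00 − $2,600.00) = $110.50 + 12.45% × $164.00 = $130.92
Disability Insurance: 1.8% × $2,764.00 = $49.75
Social Insurance: 7.14% × $2,764.00 = $197.35
Medical Insurance Levy: 2.1% × $2,764.00 = $58.04
Total: $130.92 + $49.75 + $197.35 + $58.04 = $436.06

$436.06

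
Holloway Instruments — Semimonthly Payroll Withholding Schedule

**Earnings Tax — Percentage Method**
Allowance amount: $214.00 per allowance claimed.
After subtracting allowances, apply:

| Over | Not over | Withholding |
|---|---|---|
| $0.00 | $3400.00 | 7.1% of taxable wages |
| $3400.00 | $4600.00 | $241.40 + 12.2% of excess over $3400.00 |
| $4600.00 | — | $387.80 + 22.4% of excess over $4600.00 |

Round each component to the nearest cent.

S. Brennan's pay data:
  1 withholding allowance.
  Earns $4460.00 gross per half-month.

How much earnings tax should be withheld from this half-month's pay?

Earnings Tax: taxable = $4460.00 − 1×$214.00 = $4246.00
  $241.40 + 12.2% × ($4246.00 − $3400.00) = $241.40 + 12.2% × $846.00 = $344.61

$344.61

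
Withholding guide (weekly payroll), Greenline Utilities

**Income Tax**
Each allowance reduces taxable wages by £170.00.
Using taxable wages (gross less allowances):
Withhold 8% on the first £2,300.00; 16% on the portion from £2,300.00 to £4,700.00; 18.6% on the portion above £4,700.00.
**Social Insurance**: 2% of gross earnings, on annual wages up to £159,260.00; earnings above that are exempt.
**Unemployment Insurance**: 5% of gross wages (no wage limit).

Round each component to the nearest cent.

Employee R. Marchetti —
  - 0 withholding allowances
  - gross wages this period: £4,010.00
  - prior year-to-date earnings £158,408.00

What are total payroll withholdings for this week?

Income Tax: taxable = £4,010.00
  £184.00 + 16% × (£4,010.00 − £2,300.00) = £184.00 + 16% × £1,710.00 = £457.60
Social Insurance: cap £159,260.00 − YTD £158,408.00 = £852.00 subject; 2% × £852.00 = £17.04
Unemployment Insurance: 5% × £4,010.00 = £200.50
Total: £457.60 + £17.04 + £200.50 = £675.14

£675.14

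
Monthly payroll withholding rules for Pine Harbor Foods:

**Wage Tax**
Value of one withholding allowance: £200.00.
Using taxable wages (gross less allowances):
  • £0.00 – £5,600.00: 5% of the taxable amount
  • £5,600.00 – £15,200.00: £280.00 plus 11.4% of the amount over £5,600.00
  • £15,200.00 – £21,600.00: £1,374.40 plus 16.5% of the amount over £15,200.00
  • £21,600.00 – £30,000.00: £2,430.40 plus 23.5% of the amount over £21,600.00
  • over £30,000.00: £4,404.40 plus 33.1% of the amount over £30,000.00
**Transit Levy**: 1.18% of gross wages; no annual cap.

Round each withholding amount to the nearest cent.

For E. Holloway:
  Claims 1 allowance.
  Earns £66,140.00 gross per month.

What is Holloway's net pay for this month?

£49,059.01

Wage Tax: taxable = £66,140.00 − 1×£200.00 = £65,940.00
  £4,404.40 + 33.1% × (£65,940.00 − £30,000.00) = £4,404.40 + 33.1% × £35,940.00 = £16,300.54
Transit Levy: 1.18% × £66,140.00 = £780.45
Total withheld: £16,300.54 + £780.45 = £17,080.99
Net pay: £66,140.00 − £17,080.99 = £49,059.01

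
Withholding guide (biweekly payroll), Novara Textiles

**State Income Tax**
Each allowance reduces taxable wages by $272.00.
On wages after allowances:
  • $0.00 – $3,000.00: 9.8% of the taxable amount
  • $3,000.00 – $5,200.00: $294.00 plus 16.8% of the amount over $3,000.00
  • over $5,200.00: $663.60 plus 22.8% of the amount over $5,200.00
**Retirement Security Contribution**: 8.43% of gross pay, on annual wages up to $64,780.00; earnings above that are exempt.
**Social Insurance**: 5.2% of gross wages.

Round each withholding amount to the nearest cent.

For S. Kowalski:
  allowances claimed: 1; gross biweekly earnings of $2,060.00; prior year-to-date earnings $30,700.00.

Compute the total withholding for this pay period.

$456.00

State Income Tax: taxable = $2,060.00 − 1×$272.00 = $1,788.00
  9.8% × $1,788.00 = $175.22
Retirement Security Contribution: 8.43% × $2,060.00 = $173.66
Social Insurance: 5.2% × $2,060.00 = $107.12
Total: $175.22 + $173.66 + $107.12 = $456.00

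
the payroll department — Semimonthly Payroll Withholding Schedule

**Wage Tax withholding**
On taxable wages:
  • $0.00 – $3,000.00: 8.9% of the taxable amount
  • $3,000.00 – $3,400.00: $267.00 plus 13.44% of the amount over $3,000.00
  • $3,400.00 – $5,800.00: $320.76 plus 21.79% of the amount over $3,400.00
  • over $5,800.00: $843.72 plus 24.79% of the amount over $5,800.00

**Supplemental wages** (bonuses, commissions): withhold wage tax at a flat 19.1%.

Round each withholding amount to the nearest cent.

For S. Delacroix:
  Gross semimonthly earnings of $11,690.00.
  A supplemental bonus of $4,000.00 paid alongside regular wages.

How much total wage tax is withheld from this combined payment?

Wage Tax: taxable = $11,690.00
  $843.72 + 24.79% × ($11,690.00 − $5,800.00) = $843.72 + 24.79% × $5,890.00 = $2,303.85
Supplemental (19.1% flat on bonus): 19.1% × $4,000.00 = $764.00
Total wage tax: $2,303.85 + $764.00 = $3,067.85

$3,067.85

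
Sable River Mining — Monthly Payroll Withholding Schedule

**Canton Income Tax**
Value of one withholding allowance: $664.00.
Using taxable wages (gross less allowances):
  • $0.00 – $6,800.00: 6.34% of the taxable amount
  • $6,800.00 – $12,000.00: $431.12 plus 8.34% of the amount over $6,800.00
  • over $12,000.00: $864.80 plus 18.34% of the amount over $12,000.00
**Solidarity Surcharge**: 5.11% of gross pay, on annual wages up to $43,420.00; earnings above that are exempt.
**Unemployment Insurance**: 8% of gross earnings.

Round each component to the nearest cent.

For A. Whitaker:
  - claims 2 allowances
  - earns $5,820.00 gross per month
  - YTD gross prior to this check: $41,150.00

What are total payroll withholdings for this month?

Canton Income Tax: taxable = $5,820.00 − 2×$664.00 = $4,492.00
  6.34% × $4,492.00 = $284.79
Solidarity Surcharge: cap $43,420.00 − YTD $41,150.00 = $2,270.00 subject; 5.11% × $2,270.00 = $116.00
Unemployment Insurance: 8% × $5,820.00 = $465.60
Total: $284.79 + $116.00 + $465.60 = $866.39

$866.39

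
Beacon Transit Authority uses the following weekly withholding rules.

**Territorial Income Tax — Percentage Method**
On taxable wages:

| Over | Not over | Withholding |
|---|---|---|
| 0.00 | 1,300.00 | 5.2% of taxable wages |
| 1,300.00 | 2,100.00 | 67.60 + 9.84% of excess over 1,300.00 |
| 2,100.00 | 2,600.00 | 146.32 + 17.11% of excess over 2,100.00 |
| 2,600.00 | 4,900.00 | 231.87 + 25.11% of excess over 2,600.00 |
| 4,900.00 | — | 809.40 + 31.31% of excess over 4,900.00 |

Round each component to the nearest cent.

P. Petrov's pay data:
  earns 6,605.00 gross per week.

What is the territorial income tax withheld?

Territorial Income Tax: taxable = 6,605.00
  809.40 + 31.31% × (6,605.00 − 4,900.00) = 809.40 + 31.31% × 1,705.00 = 1,343.24

1,343.24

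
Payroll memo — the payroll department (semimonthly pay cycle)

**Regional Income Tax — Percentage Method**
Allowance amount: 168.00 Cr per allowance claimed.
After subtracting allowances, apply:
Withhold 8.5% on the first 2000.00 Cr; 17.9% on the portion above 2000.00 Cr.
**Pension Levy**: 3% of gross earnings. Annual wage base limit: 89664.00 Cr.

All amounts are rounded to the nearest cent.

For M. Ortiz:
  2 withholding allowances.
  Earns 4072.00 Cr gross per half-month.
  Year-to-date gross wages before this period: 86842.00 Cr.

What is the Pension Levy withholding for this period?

84.66 Cr

Pension Levy: cap 89664.00 Cr − YTD 86842.00 Cr = 2822.00 Cr subject; 3% × 2822.00 Cr = 84.66 Cr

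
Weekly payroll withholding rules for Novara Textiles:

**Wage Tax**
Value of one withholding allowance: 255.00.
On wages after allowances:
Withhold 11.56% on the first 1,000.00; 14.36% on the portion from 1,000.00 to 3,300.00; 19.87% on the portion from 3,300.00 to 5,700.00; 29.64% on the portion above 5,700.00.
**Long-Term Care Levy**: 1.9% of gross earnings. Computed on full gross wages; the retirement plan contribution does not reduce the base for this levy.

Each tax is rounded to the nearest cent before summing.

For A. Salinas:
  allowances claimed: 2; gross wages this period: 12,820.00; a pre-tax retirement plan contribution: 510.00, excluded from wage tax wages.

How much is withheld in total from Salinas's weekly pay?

2,974.38

Wage Tax: taxable = 12,820.00 − 510.00 − 2×255.00 = 11,800.00
  922.76 + 29.64% × (11,800.00 − 5,700.00) = 922.76 + 29.64% × 6,100.00 = 2,730.80
Long-Term Care Levy: 1.9% × 12,820.00 = 243.58
Total: 2,730.80 + 243.58 = 2,974.38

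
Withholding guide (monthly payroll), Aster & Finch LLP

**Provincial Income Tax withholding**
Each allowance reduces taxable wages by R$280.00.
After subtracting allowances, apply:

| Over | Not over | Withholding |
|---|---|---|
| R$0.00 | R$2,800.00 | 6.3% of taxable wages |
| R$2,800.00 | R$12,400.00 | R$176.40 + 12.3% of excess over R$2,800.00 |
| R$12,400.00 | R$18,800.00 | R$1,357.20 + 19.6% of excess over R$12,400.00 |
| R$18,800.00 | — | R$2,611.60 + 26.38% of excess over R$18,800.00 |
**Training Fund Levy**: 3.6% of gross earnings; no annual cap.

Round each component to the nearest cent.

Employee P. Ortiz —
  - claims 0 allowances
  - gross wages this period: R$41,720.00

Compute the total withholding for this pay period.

R$10,159.82

Provincial Income Tax: taxable = R$41,720.00
  R$2,611.60 + 26.38% × (R$41,720.00 − R$18,800.00) = R$2,611.60 + 26.38% × R$22,920.00 = R$8,657.90
Training Fund Levy: 3.6% × R$41,720.00 = R$1,501.92
Total: R$8,657.90 + R$1,501.92 = R$10,159.82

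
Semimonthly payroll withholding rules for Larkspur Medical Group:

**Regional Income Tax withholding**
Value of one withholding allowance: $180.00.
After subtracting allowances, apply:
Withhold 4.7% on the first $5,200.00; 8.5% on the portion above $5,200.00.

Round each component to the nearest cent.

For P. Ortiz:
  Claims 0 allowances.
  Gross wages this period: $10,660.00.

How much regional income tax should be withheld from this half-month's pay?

$708.50

Regional Income Tax: taxable = $10,660.00
  $244.40 + 8.5% × ($10,660.00 − $5,200.00) = $244.40 + 8.5% × $5,460.00 = $708.50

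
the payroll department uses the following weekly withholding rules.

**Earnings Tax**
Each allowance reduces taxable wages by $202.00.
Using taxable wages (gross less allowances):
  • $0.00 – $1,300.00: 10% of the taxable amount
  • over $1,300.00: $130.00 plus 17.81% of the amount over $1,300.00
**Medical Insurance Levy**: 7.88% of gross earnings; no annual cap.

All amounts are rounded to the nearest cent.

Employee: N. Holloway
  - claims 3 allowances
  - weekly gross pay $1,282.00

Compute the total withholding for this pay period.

Earnings Tax: taxable = $1,282.00 − 3×$202.00 = $676.00
  10% × $676.00 = $67.60
Medical Insurance Levy: 7.88% × $1,282.00 = $101.02
Total: $67.60 + $101.02 = $168.62

$168.62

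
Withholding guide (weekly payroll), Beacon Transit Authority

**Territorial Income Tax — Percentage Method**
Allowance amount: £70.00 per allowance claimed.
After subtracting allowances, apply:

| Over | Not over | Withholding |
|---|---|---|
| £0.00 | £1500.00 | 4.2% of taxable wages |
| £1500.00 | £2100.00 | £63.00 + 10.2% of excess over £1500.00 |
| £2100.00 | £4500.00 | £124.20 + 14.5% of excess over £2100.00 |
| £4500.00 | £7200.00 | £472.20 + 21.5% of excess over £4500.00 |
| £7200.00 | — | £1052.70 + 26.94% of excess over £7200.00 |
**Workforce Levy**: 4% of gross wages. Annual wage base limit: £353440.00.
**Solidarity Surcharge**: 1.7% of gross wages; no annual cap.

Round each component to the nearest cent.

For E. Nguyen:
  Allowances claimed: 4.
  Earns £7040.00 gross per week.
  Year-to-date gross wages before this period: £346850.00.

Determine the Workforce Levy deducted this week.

£263.60

Workforce Levy: cap £353440.00 − YTD £346850.00 = £6590.00 subject; 4% × £6590.00 = £263.60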